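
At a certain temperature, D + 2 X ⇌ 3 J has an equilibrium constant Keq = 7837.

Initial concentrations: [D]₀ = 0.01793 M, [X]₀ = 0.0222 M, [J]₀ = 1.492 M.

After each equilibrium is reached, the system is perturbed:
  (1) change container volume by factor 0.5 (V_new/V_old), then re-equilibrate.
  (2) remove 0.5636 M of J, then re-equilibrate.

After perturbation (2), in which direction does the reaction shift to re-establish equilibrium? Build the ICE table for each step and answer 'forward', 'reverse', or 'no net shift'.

Direction: forward

Q₀ = 3.7585e+05 vs Keq = 7837 ⇒ Q>K, reverse
Step 1:
                  D         X         J
  init      0.01793    0.0222     1.492
  Δ          0.0311   0.06219  -0.09329
  eq        0.04903   0.08439     1.399
  solve Keq expr → x = -0.0311; check Q = 7837
Then change container volume by factor 0.5 (V_new/V_old).
Step 2:
                  D         X         J
  init      0.09805    0.1688     2.797
  Δ               0         0         0
  eq        0.09805    0.1688     2.797
  solve Keq expr → x = 0; check Q = 7837
Then remove 0.5636 M of J.
Step 3:
                  D         X         J
  init      0.09805    0.1688     2.234
  Δ        -0.01628  -0.03255   0.04883
  eq        0.08178    0.1362     2.283
  solve Keq expr → x = 0.01628; check Q = 7837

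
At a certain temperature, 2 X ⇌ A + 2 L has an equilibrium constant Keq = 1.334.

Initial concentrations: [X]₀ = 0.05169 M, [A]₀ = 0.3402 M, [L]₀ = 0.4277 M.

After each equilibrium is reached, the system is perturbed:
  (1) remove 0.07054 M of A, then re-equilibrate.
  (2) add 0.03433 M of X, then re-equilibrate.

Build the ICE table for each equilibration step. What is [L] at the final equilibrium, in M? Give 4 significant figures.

Q₀ = 23.29 vs Keq = 1.334 ⇒ Q>K, reverse
Step 1:
                    X           A           L
  Initial     0.05169      0.3402      0.4277
  Change       0.1007    -0.05036     -0.1007
  Equil        0.1524      0.2898       0.327
  solve Keq expr → x = -0.05036; check Q = 1.334
Then remove 0.07054 M of A.
Step 2:
                    X           A           L
  Initial      0.1524      0.2193       0.327
  Change     -0.01271    0.006353     0.01271
  Equil        0.1397      0.2257      0.3397
  solve Keq expr → x = 0.006353; check Q = 1.334
Then add 0.03433 M of X.
Step 3:
                    X           A           L
  Initial       0.174      0.2257      0.3397
  Change     -0.02181      0.0109     0.02181
  Equil        0.1522      0.2366      0.3615
  solve Keq expr → x = 0.0109; check Q = 1.334

[L]_eq = 0.3615 M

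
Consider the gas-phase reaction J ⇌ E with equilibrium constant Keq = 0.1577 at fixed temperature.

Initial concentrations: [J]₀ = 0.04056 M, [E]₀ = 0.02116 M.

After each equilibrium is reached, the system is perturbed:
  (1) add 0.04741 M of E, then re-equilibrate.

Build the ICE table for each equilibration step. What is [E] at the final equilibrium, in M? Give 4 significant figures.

Q₀ = 0.5217 vs Keq = 0.1577 ⇒ Q>K, reverse
Step 1:
                    J           E
  Initial     0.04056     0.02116
  Change      0.01275    -0.01275
  Equil       0.05331    0.008407
  solve Keq expr → x = -0.01275; check Q = 0.1577
Then add 0.04741 M of E.
Step 2:
                    J           E
  Initial     0.05331     0.05582
  Change      0.04095    -0.04095
  Equil       0.09426     0.01487
  solve Keq expr → x = -0.04095; check Q = 0.1577

[E]_eq = 0.01487 M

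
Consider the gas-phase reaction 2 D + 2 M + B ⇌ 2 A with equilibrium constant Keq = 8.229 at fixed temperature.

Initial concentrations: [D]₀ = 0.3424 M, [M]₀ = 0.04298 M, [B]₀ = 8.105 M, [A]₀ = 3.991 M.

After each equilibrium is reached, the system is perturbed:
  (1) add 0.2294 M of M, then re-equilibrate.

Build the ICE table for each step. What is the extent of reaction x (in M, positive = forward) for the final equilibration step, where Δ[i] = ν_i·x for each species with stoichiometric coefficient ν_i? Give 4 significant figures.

x = 0.05934 M

Q₀ = 9074 vs Keq = 8.229 ⇒ Q>K, reverse
Step 1:
                    D           M           B           A
  Initial      0.3424     0.04298       8.105       3.991
  Change       0.4757      0.4757      0.2378     -0.4757
  Equil        0.8181      0.5186       8.343       3.515
  solve Keq expr → x = -0.2378; check Q = 8.229
Then add 0.2294 M of M.
Step 2:
                    D           M           B           A
  Initial      0.8181       0.748       8.343       3.515
  Change      -0.1187     -0.1187    -0.05934      0.1187
  Equil        0.6994      0.6294       8.283       3.634
  solve Keq expr → x = 0.05934; check Q = 8.229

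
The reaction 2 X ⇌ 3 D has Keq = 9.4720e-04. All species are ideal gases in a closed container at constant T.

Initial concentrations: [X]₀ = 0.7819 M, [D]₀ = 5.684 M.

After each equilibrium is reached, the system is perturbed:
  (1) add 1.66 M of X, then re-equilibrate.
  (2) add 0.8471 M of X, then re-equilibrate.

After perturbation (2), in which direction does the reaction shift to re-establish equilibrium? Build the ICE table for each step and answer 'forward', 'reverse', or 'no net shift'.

Direction: forward

Q₀ = 300.4 vs Keq = 9.4720e-04 ⇒ Q>K, reverse
Step 1:
                  X         D
  init       0.7819     5.684
  Δ           3.614     -5.42
  eq          4.396    0.2635
  solve Keq expr → x = -1.807; check Q = 9.4720e-04
Then add 1.66 M of X.
Step 2:
                  X         D
  init        6.056    0.2635
  Δ        -0.04085   0.06128
  eq          6.015    0.3248
  solve Keq expr → x = 0.02043; check Q = 9.4720e-04
Then add 0.8471 M of X.
Step 3:
                  X         D
  init        6.862    0.3248
  Δ        -0.01943   0.02915
  eq          6.842     0.354
  solve Keq expr → x = 0.009717; check Q = 9.4720e-04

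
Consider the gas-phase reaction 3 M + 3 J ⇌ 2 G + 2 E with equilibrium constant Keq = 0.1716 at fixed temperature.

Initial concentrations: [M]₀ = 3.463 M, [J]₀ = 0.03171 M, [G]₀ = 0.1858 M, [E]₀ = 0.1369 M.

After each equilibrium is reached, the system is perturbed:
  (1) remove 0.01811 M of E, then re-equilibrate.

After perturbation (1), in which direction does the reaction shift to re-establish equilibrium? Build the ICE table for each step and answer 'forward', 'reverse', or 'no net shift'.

Q₀ = 0.4886 vs Keq = 0.1716 ⇒ Q>K, reverse
Step 1:
                    M           J           G           E
  init          3.463     0.03171      0.1858      0.1369
  Δ           0.01047     0.01047   -0.006981   -0.006981
  eq            3.473     0.04218      0.1788      0.1299
  solve Keq expr → x = -0.00349; check Q = 0.1716
Then remove 0.01811 M of E.
Step 2:
                    M           J           G           E
  init          3.473     0.04218      0.1788      0.1118
  Δ         -0.003192   -0.003192    0.002128    0.002128
  eq             3.47     0.03899      0.1809      0.1139
  solve Keq expr → x = 0.001064; check Q = 0.1716

Direction: forward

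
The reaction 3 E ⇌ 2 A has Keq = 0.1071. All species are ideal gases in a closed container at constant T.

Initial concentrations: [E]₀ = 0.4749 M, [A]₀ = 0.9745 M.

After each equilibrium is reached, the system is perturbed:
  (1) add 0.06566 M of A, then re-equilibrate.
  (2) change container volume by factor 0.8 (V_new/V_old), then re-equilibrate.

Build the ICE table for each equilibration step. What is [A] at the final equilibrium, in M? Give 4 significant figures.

Q₀ = 8.867 vs Keq = 0.1071 ⇒ Q>K, reverse
Step 1:
                    E           A
  Initial      0.4749      0.9745
  Change       0.7754      -0.517
  Equil          1.25      0.4575
  solve Keq expr → x = -0.2585; check Q = 0.1071
Then add 0.06566 M of A.
Step 2:
                    E           A
  Initial        1.25      0.5232
  Change      0.05376    -0.03584
  Equil         1.304      0.4874
  solve Keq expr → x = -0.01792; check Q = 0.1071
Then change container volume by factor 0.8 (V_new/V_old).
Step 3:
                    E           A
  Initial        1.63      0.6092
  Change     -0.05583     0.03722
  Equil         1.574      0.6464
  solve Keq expr → x = 0.01861; check Q = 0.1071

[A]_eq = 0.6464 M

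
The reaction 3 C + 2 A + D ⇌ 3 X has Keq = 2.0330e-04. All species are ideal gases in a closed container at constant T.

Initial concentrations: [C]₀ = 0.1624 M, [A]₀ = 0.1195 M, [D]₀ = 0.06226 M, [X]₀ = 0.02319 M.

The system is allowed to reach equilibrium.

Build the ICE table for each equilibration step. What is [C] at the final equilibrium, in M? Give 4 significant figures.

Q₀ = 3.275 vs Keq = 2.0330e-04 ⇒ Q>K, reverse
Step 1:
                  C         A         D         X
  Initial    0.1624    0.1195   0.06226   0.02319
  Change    0.02202   0.01468   0.00734  -0.02202
  Equil      0.1844    0.1342    0.0696  0.001169
  solve Keq expr → x = -0.00734; check Q = 2.0330e-04

[C]_eq = 0.1844 M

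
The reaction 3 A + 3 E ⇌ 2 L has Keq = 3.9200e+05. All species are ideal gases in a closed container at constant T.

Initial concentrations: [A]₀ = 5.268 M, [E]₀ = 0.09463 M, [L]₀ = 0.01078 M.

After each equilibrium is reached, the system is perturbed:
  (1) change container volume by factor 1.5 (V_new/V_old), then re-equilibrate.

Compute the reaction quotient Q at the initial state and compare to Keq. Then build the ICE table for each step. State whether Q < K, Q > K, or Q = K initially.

Q₀ = 9.3802e-04 vs Keq = 3.9200e+05 ⇒ Q<K, forward
Step 1:
                   A          E          L
  init         5.268    0.09463    0.01078
  Δ         -0.09417   -0.09417    0.06278
  eq           5.174 4.6364e-04    0.07356
  solve Keq expr → x = 0.03139; check Q = 3.9200e+05
Then change container volume by factor 1.5 (V_new/V_old).
Step 2:
                   A          E          L
  init         3.449 3.0909e-04    0.04904
  Δ       2.2054e-04 2.2054e-04 -1.4703e-04
  eq           3.449 5.2964e-04    0.04889
  solve Keq expr → x = -7.3515e-05; check Q = 3.9200e+05

Q₀ = 9.3802e-04; Q < K (proceeds forward)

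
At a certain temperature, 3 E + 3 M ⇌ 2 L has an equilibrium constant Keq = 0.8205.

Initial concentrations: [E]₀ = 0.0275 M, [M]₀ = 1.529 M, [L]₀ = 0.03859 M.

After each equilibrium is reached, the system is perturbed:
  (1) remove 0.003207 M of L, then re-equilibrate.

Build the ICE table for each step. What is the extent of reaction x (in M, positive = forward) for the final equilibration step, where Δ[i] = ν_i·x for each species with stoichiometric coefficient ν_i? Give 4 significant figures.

Q₀ = 20.03 vs Keq = 0.8205 ⇒ Q>K, reverse
Step 1:
                   E          M          L
  init        0.0275      1.529    0.03859
  Δ          0.02563    0.02563   -0.01709
  eq         0.05313      1.555     0.0215
  solve Keq expr → x = -0.008544; check Q = 0.8205
Then remove 0.003207 M of L.
Step 2:
                   E          M          L
  init       0.05313      1.555     0.0183
  Δ        -0.002494  -0.002494   0.001663
  eq         0.05064      1.552    0.01996
  solve Keq expr → x = 8.3135e-04; check Q = 0.8205

x = 8.3135e-04 M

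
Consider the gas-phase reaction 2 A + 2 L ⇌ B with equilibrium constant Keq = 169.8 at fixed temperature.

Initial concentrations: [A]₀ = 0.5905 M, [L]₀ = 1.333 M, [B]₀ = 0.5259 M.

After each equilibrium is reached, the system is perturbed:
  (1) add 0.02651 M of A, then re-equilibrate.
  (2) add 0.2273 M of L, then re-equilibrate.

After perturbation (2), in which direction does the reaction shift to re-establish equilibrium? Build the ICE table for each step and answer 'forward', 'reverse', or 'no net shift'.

Direction: forward

Q₀ = 0.8488 vs Keq = 169.8 ⇒ Q<K, forward
Step 1:
                    A           L           B
  I            0.5905       1.333      0.5259
  C           -0.5083     -0.5083      0.2542
  E           0.08219      0.8247      0.7801
  solve Keq expr → x = 0.2542; check Q = 169.8
Then add 0.02651 M of A.
Step 2:
                    A           L           B
  I            0.1087      0.8247      0.7801
  C          -0.02347    -0.02347     0.01173
  E           0.08523      0.8012      0.7918
  solve Keq expr → x = 0.01173; check Q = 169.8
Then add 0.2273 M of L.
Step 3:
                    A           L           B
  I           0.08523       1.029      0.7918
  C          -0.01733    -0.01733    0.008665
  E            0.0679       1.011      0.8005
  solve Keq expr → x = 0.008665; check Q = 169.8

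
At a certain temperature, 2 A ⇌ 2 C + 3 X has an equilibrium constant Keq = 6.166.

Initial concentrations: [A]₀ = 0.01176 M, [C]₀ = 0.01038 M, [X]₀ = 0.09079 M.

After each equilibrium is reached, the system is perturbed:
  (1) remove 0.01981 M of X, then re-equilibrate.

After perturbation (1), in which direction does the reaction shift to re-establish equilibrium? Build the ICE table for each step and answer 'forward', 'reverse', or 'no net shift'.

Q₀ = 5.8303e-04 vs Keq = 6.166 ⇒ Q<K, forward
Step 1:
                    A           C           X
  init        0.01176     0.01038     0.09079
  Δ          -0.01145     0.01145     0.01717
  eq       3.1183e-04     0.02183       0.108
  solve Keq expr → x = 0.005724; check Q = 6.166
Then remove 0.01981 M of X.
Step 2:
                    A           C           X
  init     3.1183e-04     0.02183     0.08815
  Δ       -8.0439e-05  8.0439e-05  1.2066e-04
  eq       2.3140e-04     0.02191     0.08827
  solve Keq expr → x = 4.0219e-05; check Q = 6.166

Direction: forward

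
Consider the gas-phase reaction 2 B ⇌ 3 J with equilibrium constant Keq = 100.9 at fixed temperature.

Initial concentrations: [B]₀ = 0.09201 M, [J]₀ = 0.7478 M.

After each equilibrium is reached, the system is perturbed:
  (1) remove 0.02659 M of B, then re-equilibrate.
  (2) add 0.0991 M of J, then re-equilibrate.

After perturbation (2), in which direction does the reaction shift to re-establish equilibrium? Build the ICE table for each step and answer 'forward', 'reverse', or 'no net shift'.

Q₀ = 49.4 vs Keq = 100.9 ⇒ Q<K, forward
Step 1:
                    B           J
  I           0.09201      0.7478
  C          -0.02311     0.03466
  E            0.0689      0.7825
  solve Keq expr → x = 0.01155; check Q = 100.9
Then remove 0.02659 M of B.
Step 2:
                    B           J
  I           0.04231      0.7825
  C           0.02223    -0.03335
  E           0.06455      0.7491
  solve Keq expr → x = -0.01112; check Q = 100.9
Then add 0.0991 M of J.
Step 3:
                    B           J
  I           0.06455      0.8482
  C           0.01097    -0.01646
  E           0.07552      0.8318
  solve Keq expr → x = -0.005485; check Q = 100.9

Direction: reverse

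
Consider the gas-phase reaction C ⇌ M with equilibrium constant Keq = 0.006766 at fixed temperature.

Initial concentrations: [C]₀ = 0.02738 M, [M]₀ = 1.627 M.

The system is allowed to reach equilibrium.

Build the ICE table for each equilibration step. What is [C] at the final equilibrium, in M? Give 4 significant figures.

[C]_eq = 1.643 M

Q₀ = 59.42 vs Keq = 0.006766 ⇒ Q>K, reverse
Step 1:
                  C         M
  Initial   0.02738     1.627
  Change      1.616    -1.616
  Equil       1.643   0.01112
  solve Keq expr → x = -1.616; check Q = 0.006766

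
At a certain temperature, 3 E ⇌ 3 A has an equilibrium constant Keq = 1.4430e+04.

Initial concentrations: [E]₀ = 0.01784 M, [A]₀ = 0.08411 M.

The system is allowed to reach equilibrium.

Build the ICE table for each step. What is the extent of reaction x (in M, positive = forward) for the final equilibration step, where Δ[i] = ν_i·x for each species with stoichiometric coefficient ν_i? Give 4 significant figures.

Q₀ = 104.8 vs Keq = 1.4430e+04 ⇒ Q<K, forward
Step 1:
                  E         A
  Initial   0.01784   0.08411
  Change   -0.01382   0.01382
  Equil    0.004022   0.09793
  solve Keq expr → x = 0.004606; check Q = 1.4430e+04

x = 0.004606 M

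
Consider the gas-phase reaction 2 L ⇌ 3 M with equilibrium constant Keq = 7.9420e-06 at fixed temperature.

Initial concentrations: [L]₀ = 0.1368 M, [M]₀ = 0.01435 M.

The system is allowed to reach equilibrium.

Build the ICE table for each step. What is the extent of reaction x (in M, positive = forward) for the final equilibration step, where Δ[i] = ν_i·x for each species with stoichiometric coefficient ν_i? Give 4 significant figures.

x = -0.002967 M

Q₀ = 1.5790e-04 vs Keq = 7.9420e-06 ⇒ Q>K, reverse
Step 1:
                   L          M
  I           0.1368    0.01435
  C         0.005934  -0.008901
  E           0.1427   0.005449
  solve Keq expr → x = -0.002967; check Q = 7.9420e-06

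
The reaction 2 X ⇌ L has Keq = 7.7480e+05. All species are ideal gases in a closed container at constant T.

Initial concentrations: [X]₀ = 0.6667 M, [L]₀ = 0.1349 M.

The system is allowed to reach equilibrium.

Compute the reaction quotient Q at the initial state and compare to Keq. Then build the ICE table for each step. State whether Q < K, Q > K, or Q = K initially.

Q₀ = 0.3035 vs Keq = 7.7480e+05 ⇒ Q<K, forward
Step 1:
                   X          L
  Initial     0.6667     0.1349
  Change     -0.6659      0.333
  Equil   7.7708e-04     0.4679
  solve Keq expr → x = 0.333; check Q = 7.7480e+05

Q₀ = 0.3035; Q < K (proceeds forward)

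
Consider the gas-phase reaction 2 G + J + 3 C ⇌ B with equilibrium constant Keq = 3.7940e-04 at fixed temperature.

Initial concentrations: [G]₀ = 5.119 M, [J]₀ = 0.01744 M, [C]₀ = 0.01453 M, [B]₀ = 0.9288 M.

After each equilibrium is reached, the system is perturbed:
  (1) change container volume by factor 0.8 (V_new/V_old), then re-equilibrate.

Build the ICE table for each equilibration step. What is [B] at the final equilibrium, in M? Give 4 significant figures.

[B]_eq = 0.3311 M

Q₀ = 6.6253e+05 vs Keq = 3.7940e-04 ⇒ Q>K, reverse
Step 1:
                   G          J          C          B
  Initial      5.119    0.01744    0.01453     0.9288
  Change       1.532     0.7661      2.298    -0.7661
  Equil        6.651     0.7835      2.313     0.1627
  solve Keq expr → x = -0.7661; check Q = 3.7940e-04
Then change container volume by factor 0.8 (V_new/V_old).
Step 2:
                   G          J          C          B
  Initial      8.314     0.9794      2.891     0.2034
  Change     -0.2554    -0.1277     -0.383     0.1277
  Equil        8.059     0.8517      2.508     0.3311
  solve Keq expr → x = 0.1277; check Q = 3.7940e-04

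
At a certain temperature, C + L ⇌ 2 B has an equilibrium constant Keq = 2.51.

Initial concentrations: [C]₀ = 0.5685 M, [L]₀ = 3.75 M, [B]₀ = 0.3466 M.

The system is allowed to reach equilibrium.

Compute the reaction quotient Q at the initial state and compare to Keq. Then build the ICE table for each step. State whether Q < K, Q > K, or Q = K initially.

Q₀ = 0.05635 vs Keq = 2.51 ⇒ Q<K, forward
Step 1:
                    C           L           B
  init         0.5685        3.75      0.3466
  Δ           -0.4076     -0.4076      0.8152
  eq           0.1609       3.342       1.162
  solve Keq expr → x = 0.4076; check Q = 2.51

Q₀ = 0.05635; Q < K (proceeds forward)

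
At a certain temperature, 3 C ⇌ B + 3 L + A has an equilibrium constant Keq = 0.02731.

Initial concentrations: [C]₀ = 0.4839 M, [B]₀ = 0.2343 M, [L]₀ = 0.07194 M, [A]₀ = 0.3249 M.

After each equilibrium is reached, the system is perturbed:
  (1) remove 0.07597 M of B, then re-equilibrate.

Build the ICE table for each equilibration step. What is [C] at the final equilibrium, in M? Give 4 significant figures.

Q₀ = 2.5013e-04 vs Keq = 0.02731 ⇒ Q<K, forward
Step 1:
                   C          B          L          A
  init        0.4839     0.2343    0.07194     0.3249
  Δ          -0.1445    0.04816     0.1445    0.04816
  eq          0.3394     0.2825     0.2164     0.3731
  solve Keq expr → x = 0.04816; check Q = 0.02731
Then remove 0.07597 M of B.
Step 2:
                   C          B          L          A
  init        0.3394     0.2065     0.2164     0.3731
  Δ         -0.01255   0.004183    0.01255   0.004183
  eq          0.3269     0.2107      0.229     0.3772
  solve Keq expr → x = 0.004183; check Q = 0.02731

[C]_eq = 0.3269 M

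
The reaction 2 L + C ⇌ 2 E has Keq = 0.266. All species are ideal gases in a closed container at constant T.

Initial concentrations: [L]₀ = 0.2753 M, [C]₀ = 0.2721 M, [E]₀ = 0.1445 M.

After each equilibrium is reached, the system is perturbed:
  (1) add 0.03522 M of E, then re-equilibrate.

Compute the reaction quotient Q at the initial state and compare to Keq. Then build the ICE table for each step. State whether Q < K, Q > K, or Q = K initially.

Q₀ = 1.012; Q > K (proceeds reverse)

Q₀ = 1.012 vs Keq = 0.266 ⇒ Q>K, reverse
Step 1:
                    L           C           E
  init         0.2753      0.2721      0.1445
  Δ           0.05225     0.02612    -0.05225
  eq           0.3275      0.2982     0.09225
  solve Keq expr → x = -0.02612; check Q = 0.266
Then add 0.03522 M of E.
Step 2:
                    L           C           E
  init         0.3275      0.2982      0.1275
  Δ           0.02582     0.01291    -0.02582
  eq           0.3534      0.3111      0.1017
  solve Keq expr → x = -0.01291; check Q = 0.266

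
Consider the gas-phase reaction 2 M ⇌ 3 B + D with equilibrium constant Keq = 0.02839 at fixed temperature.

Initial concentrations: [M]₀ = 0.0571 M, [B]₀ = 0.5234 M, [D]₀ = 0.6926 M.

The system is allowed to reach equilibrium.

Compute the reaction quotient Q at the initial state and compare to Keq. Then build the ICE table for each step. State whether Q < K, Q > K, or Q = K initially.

Q₀ = 30.46; Q > K (proceeds reverse)

Q₀ = 30.46 vs Keq = 0.02839 ⇒ Q>K, reverse
Step 1:
                   M          B          D
  I           0.0571     0.5234     0.6926
  C           0.2399    -0.3599      -0.12
  E            0.297     0.1635     0.5726
  solve Keq expr → x = -0.12; check Q = 0.02839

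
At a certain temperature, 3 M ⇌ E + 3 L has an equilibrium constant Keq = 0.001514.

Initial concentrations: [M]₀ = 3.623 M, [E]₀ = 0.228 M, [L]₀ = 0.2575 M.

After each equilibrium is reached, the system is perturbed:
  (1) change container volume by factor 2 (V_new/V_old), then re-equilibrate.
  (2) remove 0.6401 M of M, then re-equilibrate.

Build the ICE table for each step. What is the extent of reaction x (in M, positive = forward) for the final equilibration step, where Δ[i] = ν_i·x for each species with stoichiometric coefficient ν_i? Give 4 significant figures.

Q₀ = 8.1858e-05 vs Keq = 0.001514 ⇒ Q<K, forward
Step 1:
                   M          E          L
  Initial      3.623      0.228     0.2575
  Change     -0.2969    0.09896     0.2969
  Equil        3.326      0.327     0.5544
  solve Keq expr → x = 0.09896; check Q = 0.001514
Then change container volume by factor 2 (V_new/V_old).
Step 2:
                   M          E          L
  Initial      1.663     0.1635     0.2772
  Change    -0.05054    0.01685    0.05054
  Equil        1.613     0.1803     0.3277
  solve Keq expr → x = 0.01685; check Q = 0.001514
Then remove 0.6401 M of M.
Step 3:
                   M          E          L
  Initial     0.9724     0.1803     0.3277
  Change     0.09598   -0.03199   -0.09598
  Equil        1.068     0.1483     0.2318
  solve Keq expr → x = -0.03199; check Q = 0.001514

x = -0.03199 M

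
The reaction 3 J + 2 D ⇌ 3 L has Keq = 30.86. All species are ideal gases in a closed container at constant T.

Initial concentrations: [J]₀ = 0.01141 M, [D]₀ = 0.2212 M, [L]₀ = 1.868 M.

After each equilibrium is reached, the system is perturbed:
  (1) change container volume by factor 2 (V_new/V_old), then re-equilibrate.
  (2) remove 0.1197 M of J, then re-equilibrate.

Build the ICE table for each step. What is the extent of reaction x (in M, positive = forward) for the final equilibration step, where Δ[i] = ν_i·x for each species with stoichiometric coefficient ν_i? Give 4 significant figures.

Q₀ = 8.9682e+07 vs Keq = 30.86 ⇒ Q>K, reverse
Step 1:
                   J          D          L
  Initial    0.01141     0.2212      1.868
  Change      0.5697     0.3798    -0.5697
  Equil       0.5812      0.601      1.298
  solve Keq expr → x = -0.1899; check Q = 30.86
Then change container volume by factor 2 (V_new/V_old).
Step 2:
                   J          D          L
  Initial     0.2906     0.3005     0.6491
  Change     0.07624    0.05083   -0.07624
  Equil       0.3668     0.3513     0.5729
  solve Keq expr → x = -0.02541; check Q = 30.86
Then remove 0.1197 M of J.
Step 3:
                   J          D          L
  Initial     0.2471     0.3513     0.5729
  Change     0.05923    0.03949   -0.05923
  Equil       0.3063     0.3908     0.5137
  solve Keq expr → x = -0.01974; check Q = 30.86

x = -0.01974 M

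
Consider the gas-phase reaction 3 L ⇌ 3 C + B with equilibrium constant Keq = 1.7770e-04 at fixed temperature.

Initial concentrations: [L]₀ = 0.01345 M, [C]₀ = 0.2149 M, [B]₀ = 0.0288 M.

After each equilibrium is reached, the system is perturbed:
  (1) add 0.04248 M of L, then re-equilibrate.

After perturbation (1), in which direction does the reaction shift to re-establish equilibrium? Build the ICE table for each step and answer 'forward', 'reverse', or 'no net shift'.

Q₀ = 117.5 vs Keq = 1.7770e-04 ⇒ Q>K, reverse
Step 1:
                    L           C           B
  I           0.01345      0.2149      0.0288
  C           0.08615    -0.08615    -0.02872
  E            0.0996      0.1287  8.2281e-05
  solve Keq expr → x = -0.02872; check Q = 1.7770e-04
Then add 0.04248 M of L.
Step 2:
                    L           C           B
  I            0.1421      0.1287  8.2281e-05
  C       -4.5533e-04  4.5533e-04  1.5178e-04
  E            0.1416      0.1292  2.3406e-04
  solve Keq expr → x = 1.5178e-04; check Q = 1.7770e-04

Direction: forward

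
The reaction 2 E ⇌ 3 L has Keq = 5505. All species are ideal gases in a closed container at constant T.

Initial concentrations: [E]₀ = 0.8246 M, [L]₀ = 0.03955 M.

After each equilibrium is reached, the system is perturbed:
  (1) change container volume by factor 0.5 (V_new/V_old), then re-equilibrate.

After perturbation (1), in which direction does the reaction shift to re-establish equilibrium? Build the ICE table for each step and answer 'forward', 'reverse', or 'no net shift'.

Direction: reverse

Q₀ = 9.0981e-05 vs Keq = 5505 ⇒ Q<K, forward
Step 1:
                  E         L
  I          0.8246   0.03955
  C         -0.8058     1.209
  E          0.0188     1.248
  solve Keq expr → x = 0.4029; check Q = 5505
Then change container volume by factor 0.5 (V_new/V_old).
Step 2:
                  E         L
  I         0.03759     2.497
  C         0.01486  -0.02229
  E         0.05245     2.474
  solve Keq expr → x = -0.007431; check Q = 5505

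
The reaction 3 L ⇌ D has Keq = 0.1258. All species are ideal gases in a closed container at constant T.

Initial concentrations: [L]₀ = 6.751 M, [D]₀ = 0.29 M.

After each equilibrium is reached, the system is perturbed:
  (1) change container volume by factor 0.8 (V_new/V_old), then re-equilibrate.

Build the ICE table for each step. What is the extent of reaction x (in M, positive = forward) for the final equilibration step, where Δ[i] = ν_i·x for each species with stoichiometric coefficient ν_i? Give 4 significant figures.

x = 0.1224 M

Q₀ = 9.4253e-04 vs Keq = 0.1258 ⇒ Q<K, forward
Step 1:
                  L         D
  Initial     6.751      0.29
  Change      -4.35      1.45
  Equil       2.401      1.74
  solve Keq expr → x = 1.45; check Q = 0.1258
Then change container volume by factor 0.8 (V_new/V_old).
Step 2:
                  L         D
  Initial     3.001     2.175
  Change    -0.3672    0.1224
  Equil       2.633     2.298
  solve Keq expr → x = 0.1224; check Q = 0.1258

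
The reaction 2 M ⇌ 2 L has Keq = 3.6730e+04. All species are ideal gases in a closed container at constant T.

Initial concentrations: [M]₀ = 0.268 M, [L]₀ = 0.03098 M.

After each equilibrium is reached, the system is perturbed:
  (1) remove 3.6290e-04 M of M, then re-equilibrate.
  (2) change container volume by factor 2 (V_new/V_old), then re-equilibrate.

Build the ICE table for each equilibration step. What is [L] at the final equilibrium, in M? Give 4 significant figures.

Q₀ = 0.01336 vs Keq = 3.6730e+04 ⇒ Q<K, forward
Step 1:
                  M         L
  Initial     0.268   0.03098
  Change    -0.2664    0.2664
  Equil    0.001552    0.2974
  solve Keq expr → x = 0.1332; check Q = 3.6730e+04
Then remove 3.6290e-04 M of M.
Step 2:
                  M         L
  Initial  0.001189    0.2974
  Change  3.6102e-04 -3.6102e-04
  Equil     0.00155    0.2971
  solve Keq expr → x = -1.8051e-04; check Q = 3.6730e+04
Then change container volume by factor 2 (V_new/V_old).
Step 3:
                  M         L
  Initial 7.7502e-04    0.1485
  Change          0         0
  Equil   7.7502e-04    0.1485
  solve Keq expr → x = 0; check Q = 3.6730e+04

[L]_eq = 0.1485 M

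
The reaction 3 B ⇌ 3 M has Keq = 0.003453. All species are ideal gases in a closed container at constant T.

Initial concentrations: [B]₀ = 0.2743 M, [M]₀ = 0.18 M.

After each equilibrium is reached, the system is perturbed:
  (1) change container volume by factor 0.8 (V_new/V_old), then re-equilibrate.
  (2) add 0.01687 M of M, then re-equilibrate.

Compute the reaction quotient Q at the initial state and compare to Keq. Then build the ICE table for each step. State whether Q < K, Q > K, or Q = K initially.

Q₀ = 0.2826; Q > K (proceeds reverse)

Q₀ = 0.2826 vs Keq = 0.003453 ⇒ Q>K, reverse
Step 1:
                    B           M
  init         0.2743        0.18
  Δ            0.1203     -0.1203
  eq           0.3946     0.05965
  solve Keq expr → x = -0.04012; check Q = 0.003453
Then change container volume by factor 0.8 (V_new/V_old).
Step 2:
                    B           M
  init         0.4933     0.07456
  Δ                 0           0
  eq           0.4933     0.07456
  solve Keq expr → x = 0; check Q = 0.003453
Then add 0.01687 M of M.
Step 3:
                    B           M
  init         0.4933     0.09143
  Δ           0.01465    -0.01465
  eq            0.508     0.07678
  solve Keq expr → x = -0.004885; check Q = 0.003453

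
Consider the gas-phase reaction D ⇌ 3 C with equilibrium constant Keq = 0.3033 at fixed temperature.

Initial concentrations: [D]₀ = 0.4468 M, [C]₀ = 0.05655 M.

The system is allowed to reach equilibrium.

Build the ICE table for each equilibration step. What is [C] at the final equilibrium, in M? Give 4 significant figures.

Q₀ = 4.0475e-04 vs Keq = 0.3033 ⇒ Q<K, forward
Step 1:
                    D           C
  I            0.4468     0.05655
  C           -0.1333      0.3999
  E            0.3135      0.4564
  solve Keq expr → x = 0.1333; check Q = 0.3033

[C]_eq = 0.4564 M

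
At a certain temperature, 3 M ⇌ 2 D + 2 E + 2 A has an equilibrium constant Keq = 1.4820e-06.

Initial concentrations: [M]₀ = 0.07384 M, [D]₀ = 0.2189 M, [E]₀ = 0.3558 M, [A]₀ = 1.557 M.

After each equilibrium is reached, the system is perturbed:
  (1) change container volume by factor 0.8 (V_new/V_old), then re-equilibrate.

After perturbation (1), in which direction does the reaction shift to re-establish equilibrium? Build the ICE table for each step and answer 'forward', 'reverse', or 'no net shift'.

Direction: reverse

Q₀ = 36.53 vs Keq = 1.4820e-06 ⇒ Q>K, reverse
Step 1:
                  M         D         E         A
  init      0.07384    0.2189    0.3558     1.557
  Δ          0.3259   -0.2172   -0.2172   -0.2172
  eq         0.3997  0.001657    0.1386      1.34
  solve Keq expr → x = -0.1086; check Q = 1.4820e-06
Then change container volume by factor 0.8 (V_new/V_old).
Step 2:
                  M         D         E         A
  init       0.4996  0.002072    0.1732     1.675
  Δ       8.6982e-04 -5.7988e-04 -5.7988e-04 -5.7988e-04
  eq         0.5005  0.001492    0.1726     1.674
  solve Keq expr → x = -2.8994e-04; check Q = 1.4820e-06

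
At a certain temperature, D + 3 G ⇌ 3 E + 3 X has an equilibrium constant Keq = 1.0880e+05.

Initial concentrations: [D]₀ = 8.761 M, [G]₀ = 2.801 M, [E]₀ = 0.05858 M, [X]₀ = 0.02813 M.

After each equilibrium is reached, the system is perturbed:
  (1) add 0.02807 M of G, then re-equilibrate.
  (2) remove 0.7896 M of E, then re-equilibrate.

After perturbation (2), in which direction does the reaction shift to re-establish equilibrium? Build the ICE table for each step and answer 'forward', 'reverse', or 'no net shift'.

Direction: forward

Q₀ = 2.3242e-11 vs Keq = 1.0880e+05 ⇒ Q<K, forward
Step 1:
                   D          G          E          X
  I            8.761      2.801    0.05858    0.02813
  C          -0.9068     -2.721      2.721      2.721
  E            7.854     0.0805      2.779      2.749
  solve Keq expr → x = 0.9068; check Q = 1.0880e+05
Then add 0.02807 M of G.
Step 2:
                   D          G          E          X
  I            7.854     0.1086      2.779      2.749
  C         -0.00883   -0.02649    0.02649    0.02649
  E            7.845    0.08208      2.806      2.775
  solve Keq expr → x = 0.00883; check Q = 1.0880e+05
Then remove 0.7896 M of E.
Step 3:
                   D          G          E          X
  I            7.845    0.08208      2.016      2.775
  C        -0.007322   -0.02197    0.02197    0.02197
  E            7.838    0.06011      2.038      2.797
  solve Keq expr → x = 0.007322; check Q = 1.0880e+05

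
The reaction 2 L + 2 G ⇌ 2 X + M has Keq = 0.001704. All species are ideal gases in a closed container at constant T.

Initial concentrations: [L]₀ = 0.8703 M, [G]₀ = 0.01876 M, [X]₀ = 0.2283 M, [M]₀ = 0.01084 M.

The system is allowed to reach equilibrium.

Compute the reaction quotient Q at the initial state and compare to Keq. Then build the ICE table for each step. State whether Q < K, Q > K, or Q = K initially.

Q₀ = 2.12 vs Keq = 0.001704 ⇒ Q>K, reverse
Step 1:
                    L           G           X           M
  I            0.8703     0.01876      0.2283     0.01084
  C           0.02158     0.02158    -0.02158    -0.01079
  E            0.8919     0.04034      0.2067  5.1606e-05
  solve Keq expr → x = -0.01079; check Q = 0.001704

Q₀ = 2.12; Q > K (proceeds reverse)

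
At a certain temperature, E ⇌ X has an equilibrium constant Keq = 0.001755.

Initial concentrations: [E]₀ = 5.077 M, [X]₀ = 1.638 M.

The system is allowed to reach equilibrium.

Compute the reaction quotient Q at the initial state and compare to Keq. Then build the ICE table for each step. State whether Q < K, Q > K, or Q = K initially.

Q₀ = 0.3226 vs Keq = 0.001755 ⇒ Q>K, reverse
Step 1:
                    E           X
  I             5.077       1.638
  C             1.626      -1.626
  E             6.703     0.01176
  solve Keq expr → x = -1.626; check Q = 0.001755

Q₀ = 0.3226; Q > K (proceeds reverse)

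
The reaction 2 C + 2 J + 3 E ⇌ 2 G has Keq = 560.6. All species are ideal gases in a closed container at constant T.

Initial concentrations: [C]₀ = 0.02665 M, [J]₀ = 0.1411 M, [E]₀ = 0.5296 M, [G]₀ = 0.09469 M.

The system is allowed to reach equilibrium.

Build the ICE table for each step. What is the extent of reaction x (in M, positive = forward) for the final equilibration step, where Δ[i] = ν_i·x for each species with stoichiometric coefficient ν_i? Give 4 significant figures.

Q₀ = 4269 vs Keq = 560.6 ⇒ Q>K, reverse
Step 1:
                  C         J         E         G
  init      0.02665    0.1411    0.5296   0.09469
  Δ         0.02006   0.02006   0.03009  -0.02006
  eq        0.04671    0.1612    0.5597   0.07463
  solve Keq expr → x = -0.01003; check Q = 560.6

x = -0.01003 M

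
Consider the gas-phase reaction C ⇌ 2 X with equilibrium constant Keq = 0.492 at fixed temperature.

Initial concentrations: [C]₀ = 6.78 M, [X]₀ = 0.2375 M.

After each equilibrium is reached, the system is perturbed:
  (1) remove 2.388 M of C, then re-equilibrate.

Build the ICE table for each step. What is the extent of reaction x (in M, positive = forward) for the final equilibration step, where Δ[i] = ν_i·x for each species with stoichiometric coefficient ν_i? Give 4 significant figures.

Q₀ = 0.00832 vs Keq = 0.492 ⇒ Q<K, forward
Step 1:
                   C          X
  init          6.78     0.2375
  Δ           -0.743      1.486
  eq           6.037      1.723
  solve Keq expr → x = 0.743; check Q = 0.492
Then remove 2.388 M of C.
Step 2:
                   C          X
  init         3.649      1.723
  Δ           0.1758    -0.3516
  eq           3.825      1.372
  solve Keq expr → x = -0.1758; check Q = 0.492

x = -0.1758 M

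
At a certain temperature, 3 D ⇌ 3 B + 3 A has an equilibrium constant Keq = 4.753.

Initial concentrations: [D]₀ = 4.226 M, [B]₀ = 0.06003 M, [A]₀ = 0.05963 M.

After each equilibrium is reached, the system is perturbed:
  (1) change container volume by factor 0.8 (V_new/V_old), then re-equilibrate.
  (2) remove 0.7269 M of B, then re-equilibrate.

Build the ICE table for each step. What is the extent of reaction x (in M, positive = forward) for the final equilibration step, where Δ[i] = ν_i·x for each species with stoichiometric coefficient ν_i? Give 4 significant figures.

Q₀ = 6.0773e-10 vs Keq = 4.753 ⇒ Q<K, forward
Step 1:
                    D           B           A
  I             4.226     0.06003     0.05963
  C            -1.912       1.912       1.912
  E             2.314       1.972       1.972
  solve Keq expr → x = 0.6375; check Q = 4.753
Then change container volume by factor 0.8 (V_new/V_old).
Step 2:
                    D           B           A
  I             2.892       2.466       2.465
  C            0.1893     -0.1893     -0.1893
  E             3.081       2.276       2.276
  solve Keq expr → x = -0.06309; check Q = 4.753
Then remove 0.7269 M of B.
Step 3:
                    D           B           A
  I             3.081       1.549       2.276
  C           -0.2856      0.2856      0.2856
  E             2.796       1.835       2.561
  solve Keq expr → x = 0.0952; check Q = 4.753

x = 0.0952 M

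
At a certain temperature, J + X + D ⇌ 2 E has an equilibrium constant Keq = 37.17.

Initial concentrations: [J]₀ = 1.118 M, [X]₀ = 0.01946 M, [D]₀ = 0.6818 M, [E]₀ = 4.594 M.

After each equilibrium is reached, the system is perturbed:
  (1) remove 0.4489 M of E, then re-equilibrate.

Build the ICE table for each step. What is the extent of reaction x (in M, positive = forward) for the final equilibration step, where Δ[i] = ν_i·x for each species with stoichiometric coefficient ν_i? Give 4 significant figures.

Q₀ = 1423 vs Keq = 37.17 ⇒ Q>K, reverse
Step 1:
                  J         X         D         E
  Initial     1.118   0.01946    0.6818     4.594
  Change     0.2939    0.2939    0.2939   -0.5879
  Equil       1.412    0.3134    0.9757     4.006
  solve Keq expr → x = -0.2939; check Q = 37.17
Then remove 0.4489 M of E.
Step 2:
                  J         X         D         E
  Initial     1.412    0.3134    0.9757     3.557
  Change   -0.03787  -0.03787  -0.03787   0.07574
  Equil       1.374    0.2755    0.9379     3.633
  solve Keq expr → x = 0.03787; check Q = 37.17

x = 0.03787 M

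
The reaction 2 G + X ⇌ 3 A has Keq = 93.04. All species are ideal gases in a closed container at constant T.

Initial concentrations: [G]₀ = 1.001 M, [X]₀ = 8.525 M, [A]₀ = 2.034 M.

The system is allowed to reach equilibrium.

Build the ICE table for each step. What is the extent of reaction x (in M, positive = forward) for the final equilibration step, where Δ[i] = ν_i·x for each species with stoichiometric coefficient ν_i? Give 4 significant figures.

x = 0.3954 M

Q₀ = 0.9851 vs Keq = 93.04 ⇒ Q<K, forward
Step 1:
                   G          X          A
  Initial      1.001      8.525      2.034
  Change     -0.7909    -0.3954      1.186
  Equil       0.2101       8.13       3.22
  solve Keq expr → x = 0.3954; check Q = 93.04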